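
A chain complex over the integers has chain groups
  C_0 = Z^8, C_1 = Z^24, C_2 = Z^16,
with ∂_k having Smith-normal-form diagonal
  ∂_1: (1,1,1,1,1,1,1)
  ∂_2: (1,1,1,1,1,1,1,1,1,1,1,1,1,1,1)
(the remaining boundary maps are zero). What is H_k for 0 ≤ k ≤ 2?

H_0: b_0 = 8 − 0 − 7 = 1; torsion from ∂_1 factors > 1: none. So H_0 = Z.
H_1: b_1 = 24 − 7 − 15 = 2; torsion from ∂_2 factors > 1: none. So H_1 = Z^2.
H_2: b_2 = 16 − 15 − 0 = 1; torsion from ∂_3 factors > 1: none. So H_2 = Z.

H_0 = Z,  H_1 = Z^2,  H_2 = Z.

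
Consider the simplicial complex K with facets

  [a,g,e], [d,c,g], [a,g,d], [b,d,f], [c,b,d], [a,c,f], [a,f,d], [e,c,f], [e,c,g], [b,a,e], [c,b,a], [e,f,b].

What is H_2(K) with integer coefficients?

We work with the vertex ordering a < b < c < d < e < f < g. The simplices of K, each written with vertices in increasing order, are:

  0-simplices (7): a, b, c, d, e, f, g
  1-simplices (18): ab, ac, ad, ae, af, ag, bc, bd, be, bf, cd, ce, cf, cg, df, dg, ef, eg
  2-simplices (12): abc, abe, acf, adf, adg, aeg, bcd, bdf, bef, cdg, cef, ceg

Hence C_0 ≅ Z^7, C_1 ≅ Z^18, C_2 ≅ Z^12.

The boundary map ∂_1: C_1 → C_0 maps an edge to its endpoints' difference, ∂[p,q] = q − p.
The 7×18 boundary matrix has rank 6 and Smith normal form diag(1,1,1,1,1,1).

Boundary ∂_2: C_2 → C_1 acts by ∂[p,q,r] = [q,r] − [p,r] + [p,q]. For instance
  ∂bef = ef − bf + be,
  ∂ceg = eg − cg + ce.
The 18×12 boundary matrix has rank 12 and Smith normal form diag(1,1,1,1,1,1,1,1,1,1,1,2).

Reading off H_k = ker ∂_k / im ∂_{k+1}:

  H_2: rank ker ∂_2 − rank ∂_3 = (12 − 12) − 0 = 0, and there is no ∂_3, so H_2 = 0.

H_2 = 0.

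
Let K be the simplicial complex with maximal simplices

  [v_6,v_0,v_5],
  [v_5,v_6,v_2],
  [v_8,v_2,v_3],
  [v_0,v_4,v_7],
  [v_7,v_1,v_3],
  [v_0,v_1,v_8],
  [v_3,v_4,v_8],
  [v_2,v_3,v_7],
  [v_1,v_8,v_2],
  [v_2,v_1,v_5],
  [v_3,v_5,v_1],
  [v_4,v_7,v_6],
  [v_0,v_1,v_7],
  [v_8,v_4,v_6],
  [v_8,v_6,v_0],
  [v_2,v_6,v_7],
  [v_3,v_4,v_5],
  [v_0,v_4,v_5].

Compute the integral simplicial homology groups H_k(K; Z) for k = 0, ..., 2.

H_0 = Z,  H_1 = Z ⊕ Z/2,  H_2 = 0.

Order the vertices as v_0 < v_1 < v_2 < v_3 < v_4 < v_5 < v_6 < v_7 < v_8. Listing each simplex with vertices in this order, K has dimension 2 with simplices:

  0-simplices (9): [v_0], [v_1], [v_2], [v_3], [v_4], [v_5], [v_6], [v_7], [v_8]
  1-simplices (27): (27 of them)
  2-simplices (18): (18 of them)

giving chain groups C_0 ≅ Z^9, C_1 ≅ Z^27, C_2 ≅ Z^18.

∂_1: C_1 → C_0 sends each edge [p,q] (with p < q) to q − p. For instance
  ∂[v_0,v_5] = [v_5] − [v_0].
The 9×27 boundary matrix has rank 8 and Smith normal form diag(1,1,1,1,1,1,1,1).

Boundary ∂_2: C_2 → C_1 sends each 2-simplex [p,q,r] to [q,r] − [p,r] + [p,q]. For instance
  ∂[v_0,v_1,v_7] = [v_1,v_7] − [v_0,v_7] + [v_0,v_1],
  ∂[v_0,v_6,v_8] = [v_6,v_8] − [v_0,v_8] + [v_0,v_6].
As a 27×18 matrix over Z this has rank 18, with invariant factors (1,1,1,1,1,1,1,1,1,1,1,1,1,1,1,1,1,2).

Computing H_k = (kernel of ∂_k) / (image of ∂_{k+1}):

  H_0: rank C_0 − rank ∂_1 = 9 − 8 = 1, and the invariant factors of ∂_1 are all 1, so H_0 ≅ Z.
  H_1: rank ker ∂_1 − rank ∂_2 = (27 − 8) − 18 = 1, and ∂_2 has invariant factor 2 > 1, so H_1 ≅ Z ⊕ Z/2.
  H_2: rank ker ∂_2 − rank ∂_3 = (18 − 18) − 0 = 0, and there is no ∂_3, so H_2 ≅ 0.

As a check, the Euler characteristic is 9 − 27 + 18 = 0, which agrees with 1 − 1 + 0 = 0.
(K is a triangulation of the Klein bottle.)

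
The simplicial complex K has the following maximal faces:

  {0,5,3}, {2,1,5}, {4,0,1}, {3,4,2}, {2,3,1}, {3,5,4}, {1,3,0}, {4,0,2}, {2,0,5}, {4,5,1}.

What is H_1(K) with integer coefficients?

H_1 ≅ Z/2.

Order the vertices as 0 < 1 < 2 < 3 < 4 < 5. Listing each simplex with vertices in this order, K has dimension 2 with simplices:

  0-simplices (6): [0], [1], [2], [3], [4], [5]
  1-simplices (15): [0,1], [0,2], [0,3], [0,4], [0,5], [1,2], [1,3], [1,4], [1,5], [2,3], [2,4], [2,5], [3,4], [3,5], [4,5]
  2-simplices (10): [0,1,3], [0,1,4], [0,2,4], [0,2,5], [0,3,5], [1,2,3], [1,2,5], [1,4,5], [2,3,4], [3,4,5]

so the chain groups are C_0 ≅ Z^6, C_1 ≅ Z^15, C_2 ≅ Z^10.

∂_1: C_1 → C_0 maps an edge to its endpoints' difference, ∂[p,q] = q − p.
As a 6×15 matrix over Z this has rank 5, with invariant factors (1,1,1,1,1).

∂_2: C_2 → C_1 maps a triangle to the signed sum of its edges. For instance
  ∂[3,4,5] = [4,5] − [3,5] + [3,4],
  ∂[0,1,4] = [1,4] − [0,4] + [0,1].
As a 15×10 matrix over Z this has rank 10, with invariant factors (1,1,1,1,1,1,1,1,1,2).

Now H_k = ker ∂_k / im ∂_{k+1}, so:

  H_1: rank ker ∂_1 − rank ∂_2 = (15 − 5) − 10 = 0, and ∂_2 has invariant factor 2 > 1, so H_1 = Z/2.

(K is a triangulation of the real projective plane RP^2.)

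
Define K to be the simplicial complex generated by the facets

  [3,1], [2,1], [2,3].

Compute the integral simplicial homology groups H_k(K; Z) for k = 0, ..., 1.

Take the total order 1 < 2 < 3 on the vertex set. Then K (dimension 1) consists of the simplices:

  0-simplices (3): [1], [2], [3]
  1-simplices (3): [1,2], [1,3], [2,3]

Hence C_0 ≅ Z^3, C_1 ≅ Z^3.

∂_1: C_1 → C_0 maps an edge to its endpoints' difference, ∂[p,q] = q − p.
This gives a 3×3 integer matrix of rank 2; reducing to Smith normal form yields diagonal entries (1,1).

Now H_k = ker ∂_k / im ∂_{k+1}, so:

  H_0: rank C_0 − rank ∂_1 = 3 − 2 = 1, and the invariant factors of ∂_1 are all 1, so H_0 = Z.
  H_1: rank ker ∂_1 − rank ∂_2 = (3 − 2) − 0 = 1, and there is no ∂_2, so H_1 = Z.

As a check, the Euler characteristic is 3 − 3 = 0, which agrees with 1 − 1 = 0.

H_0 ≅ Z,  H_1 ≅ Z.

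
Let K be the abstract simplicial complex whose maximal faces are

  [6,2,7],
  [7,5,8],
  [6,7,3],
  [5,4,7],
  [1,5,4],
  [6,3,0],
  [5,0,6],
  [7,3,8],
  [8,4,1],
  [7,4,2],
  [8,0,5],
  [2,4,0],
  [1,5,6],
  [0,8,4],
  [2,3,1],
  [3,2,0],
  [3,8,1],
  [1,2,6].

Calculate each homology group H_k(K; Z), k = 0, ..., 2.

H_0 = Z,  H_1 = Z ⊕ Z/2Z,  H_2 = 0.

Order the vertices as 0 < 1 < 2 < 3 < 4 < 5 < 6 < 7 < 8. Listing each simplex with vertices in this order, K has dimension 2 with simplices:

  0-simplices (9): [0], [1], [2], [3], [4], [5], [6], [7], [8]
  1-simplices (27): (27 of them)
  2-simplices (18): [0,2,3], [0,2,4], [0,3,6], [0,4,8], [0,5,6], [0,5,8], [1,2,3], [1,2,6], [1,3,8], [1,4,5], [1,4,8], [1,5,6], [2,4,7], [2,6,7], [3,6,7], [3,7,8], [4,5,7], [5,7,8]

so the chain groups are C_0 ≅ Z^9, C_1 ≅ Z^27, C_2 ≅ Z^18.

Boundary ∂_1: C_1 → C_0 sends each edge [p,q] (with p < q) to q − p.
As a 9×27 matrix over Z this has rank 8, with invariant factors (1,1,1,1,1,1,1,1).

∂_2: C_2 → C_1 maps a triangle to the signed sum of its edges. For instance
  ∂[1,2,3] = [2,3] − [1,3] + [1,2],
  ∂[3,7,8] = [7,8] − [3,8] + [3,7].
As a 27×18 matrix over Z this has rank 18, with invariant factors (1,1,1,1,1,1,1,1,1,1,1,1,1,1,1,1,1,2).

Reading off H_k = ker ∂_k / im ∂_{k+1}:

  H_0: rank C_0 − rank ∂_1 = 9 − 8 = 1, and the invariant factors of ∂_1 are all 1, so H_0 = Z.
  H_1: rank ker ∂_1 − rank ∂_2 = (27 − 8) − 18 = 1, and ∂_2 has invariant factor 2 > 1, so H_1 = Z ⊕ Z/2Z.
  H_2: rank ker ∂_2 − rank ∂_3 = (18 − 18) − 0 = 0, and there is no ∂_3, so H_2 = 0.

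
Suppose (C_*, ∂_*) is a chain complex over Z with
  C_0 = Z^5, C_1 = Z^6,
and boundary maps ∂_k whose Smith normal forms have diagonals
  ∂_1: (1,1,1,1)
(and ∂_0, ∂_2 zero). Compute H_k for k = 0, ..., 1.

H_0: b_0 = 5 − 0 − 4 = 1; torsion from ∂_1 factors > 1: none. So H_0 ≅ Z.
H_1: b_1 = 6 − 4 − 0 = 2; torsion from ∂_2 factors > 1: none. So H_1 ≅ Z^2.

H_0 ≅ Z,  H_1 ≅ Z^2.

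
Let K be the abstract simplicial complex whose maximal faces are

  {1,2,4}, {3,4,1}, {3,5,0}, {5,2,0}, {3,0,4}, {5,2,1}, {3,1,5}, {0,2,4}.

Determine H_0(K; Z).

We work with the vertex ordering 0 < 1 < 2 < 3 < 4 < 5. The simplices of K, each written with vertices in increasing order, are:

  0-simplices (6): [0], [1], [2], [3], [4], [5]
  1-simplices (12): [0,2], [0,3], [0,4], [0,5], [1,2], [1,3], [1,4], [1,5], [2,4], [2,5], [3,4], [3,5]
  2-simplices (8): [0,2,4], [0,2,5], [0,3,4], [0,3,5], [1,2,4], [1,2,5], [1,3,4], [1,3,5]

so the chain groups are C_0 ≅ Z^6, C_1 ≅ Z^12, C_2 ≅ Z^8.

Boundary ∂_1: C_1 → C_0 sends each edge [p,q] (with p < q) to q − p.
The resulting 6×12 matrix has rank 5, and its Smith normal form has invariant factors (1,1,1,1,1).

The boundary map ∂_2: C_2 → C_1 sends each 2-simplex [p,q,r] to [q,r] − [p,r] + [p,q]. For instance
  ∂[1,3,4] = [3,4] − [1,4] + [1,3],
  ∂[0,3,5] = [3,5] − [0,5] + [0,3].
The 12×8 boundary matrix has rank 7 and Smith normal form diag(1,1,1,1,1,1,1).

Now H_k = ker ∂_k / im ∂_{k+1}, so:

  H_0: rank C_0 − rank ∂_1 = 6 − 5 = 1, and the invariant factors of ∂_1 are all 1, so H_0 ≅ Z.

(K is a triangulation of the 2-sphere S^2.)

H_0 = Z.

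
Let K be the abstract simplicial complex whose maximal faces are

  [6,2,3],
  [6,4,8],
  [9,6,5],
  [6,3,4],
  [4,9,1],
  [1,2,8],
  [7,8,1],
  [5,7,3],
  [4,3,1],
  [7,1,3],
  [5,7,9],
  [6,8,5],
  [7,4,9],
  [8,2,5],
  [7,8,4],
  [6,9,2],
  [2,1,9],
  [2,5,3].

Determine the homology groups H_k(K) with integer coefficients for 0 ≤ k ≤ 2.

Order the vertices as 1 < 2 < 3 < 4 < 5 < 6 < 7 < 8 < 9. Listing each simplex with vertices in this order, K has dimension 2 with simplices:

  0-simplices (9): [1], [2], [3], [4], [5], [6], [7], [8], [9]
  1-simplices (27): (27 of them)
  2-simplices (18): [1,2,8], [1,2,9], [1,3,4], [1,3,7], [1,4,9], [1,7,8], [2,3,5], [2,3,6], [2,5,8], [2,6,9], [3,4,6], [3,5,7], [4,6,8], [4,7,8], [4,7,9], [5,6,8], [5,6,9], [5,7,9]

Hence C_0 ≅ Z^9, C_1 ≅ Z^27, C_2 ≅ Z^18.

The boundary map ∂_1: C_1 → C_0 maps an edge to its endpoints' difference, ∂[p,q] = q − p. For instance
  ∂[6,9] = [9] − [6].
As a 9×27 matrix over Z this has rank 8, with invariant factors (1,1,1,1,1,1,1,1).

Boundary ∂_2: C_2 → C_1 maps a triangle to the signed sum of its edges. For instance
  ∂[5,7,9] = [7,9] − [5,9] + [5,7],
  ∂[1,3,7] = [3,7] − [1,7] + [1,3].
This gives a 27×18 integer matrix of rank 18; reducing to Smith normal form yields diagonal entries (1,1,1,1,1,1,1,1,1,1,1,1,1,1,1,1,1,2).

From H_k ≅ ker(∂_k) / im(∂_{k+1}) we obtain:

  H_0: rank C_0 − rank ∂_1 = 9 − 8 = 1, and the invariant factors of ∂_1 are all 1, so H_0 ≅ Z.
  H_1: rank ker ∂_1 − rank ∂_2 = (27 − 8) − 18 = 1, and ∂_2 has invariant factor 2 > 1, so H_1 ≅ Z ⊕ Z/2.
  H_2: rank ker ∂_2 − rank ∂_3 = (18 − 18) − 0 = 0, and there is no ∂_3, so H_2 ≅ 0.

(K is a triangulation of the Klein bottle.)

H_0 = Z,  H_1 = Z ⊕ Z/2,  H_2 = 0.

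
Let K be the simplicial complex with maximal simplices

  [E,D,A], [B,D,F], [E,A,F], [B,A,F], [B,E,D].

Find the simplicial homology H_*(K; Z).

We work with the vertex ordering A < B < D < E < F. The simplices of K, each written with vertices in increasing order, are:

  0-simplices (5): A, B, D, E, F
  1-simplices (10): AB, AD, AE, AF, BD, BE, BF, DE, DF, EF
  2-simplices (5): ABF, ADE, AEF, BDE, BDF

giving chain groups C_0 ≅ Z^5, C_1 ≅ Z^10, C_2 ≅ Z^5.

The boundary map ∂_1: C_1 → C_0 is given by ∂[p,q] = [q] − [p]. For instance
  ∂AB = B − A.
This gives a 5×10 integer matrix of rank 4; reducing to Smith normal form yields diagonal entries (1,1,1,1).

Boundary ∂_2: C_2 → C_1 maps a triangle to the signed sum of its edges. For instance
  ∂ADE = DE − AE + AD,
  ∂AEF = EF − AF + AE.
As a 10×5 matrix over Z this has rank 5, with invariant factors (1,1,1,1,1).

Now H_k = ker ∂_k / im ∂_{k+1}, so:

  H_0: rank C_0 − rank ∂_1 = 5 − 4 = 1, and the invariant factors of ∂_1 are all 1, so H_0 = Z.
  H_1: rank ker ∂_1 − rank ∂_2 = (10 − 4) − 5 = 1, and the invariant factors of ∂_2 are all 1, so H_1 = Z.
  H_2: rank ker ∂_2 − rank ∂_3 = (5 − 5) − 0 = 0, and there is no ∂_3, so H_2 = 0.

As a check, the Euler characteristic is 5 − 10 + 5 = 0, which agrees with 1 − 1 + 0 = 0.

H_0 ≅ Z,  H_1 ≅ Z,  H_2 = 0.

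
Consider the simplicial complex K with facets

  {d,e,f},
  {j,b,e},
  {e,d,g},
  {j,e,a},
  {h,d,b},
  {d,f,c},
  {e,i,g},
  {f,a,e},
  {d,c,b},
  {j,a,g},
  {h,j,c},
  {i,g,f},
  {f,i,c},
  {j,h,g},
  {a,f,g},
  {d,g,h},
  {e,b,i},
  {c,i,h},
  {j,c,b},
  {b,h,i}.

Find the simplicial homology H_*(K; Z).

H_0 = Z,  H_1 = Z ⊕ Z/2Z,  H_2 = 0.

Order the vertices as a < b < c < d < e < f < g < h < i < j. Listing each simplex with vertices in this order, K has dimension 2 with simplices:

  0-simplices (10): a, b, c, d, e, f, g, h, i, j
  1-simplices (30): ae, af, ag, aj, bc, bd, be, bh, bi, bj, cd, cf, ch, ci, cj, de, df, dg, dh, ef, eg, ei, ej, fg, fi, gh, gi, gj, hi, hj
  2-simplices (20): aef, aej, afg, agj, bcd, bcj, bdh, bei, bej, bhi, cdf, cfi, chi, chj, def, deg, dgh, egi, fgi, ghj

giving chain groups C_0 ≅ Z^10, C_1 ≅ Z^30, C_2 ≅ Z^20.

The boundary map ∂_1: C_1 → C_0 sends each edge [p,q] (with p < q) to q − p. For instance
  ∂bh = h − b.
The 10×30 boundary matrix has rank 9 and Smith normal form diag(1,1,1,1,1,1,1,1,1).

Boundary ∂_2: C_2 → C_1 maps a triangle to the signed sum of its edges. For instance
  ∂cfi = fi − ci + cf,
  ∂bej = ej − bj + be.
The 30×20 boundary matrix has rank 20 and Smith normal form diag(1,1,1,1,1,1,1,1,1,1,1,1,1,1,1,1,1,1,1,2).

From H_k ≅ ker(∂_k) / im(∂_{k+1}) we obtain:

  H_0: rank C_0 − rank ∂_1 = 10 − 9 = 1, and the invariant factors of ∂_1 are all 1, so H_0 ≅ Z.
  H_1: rank ker ∂_1 − rank ∂_2 = (30 − 9) − 20 = 1, and ∂_2 has invariant factor 2 > 1, so H_1 ≅ Z ⊕ Z/2Z.
  H_2: rank ker ∂_2 − rank ∂_3 = (20 − 20) − 0 = 0, and there is no ∂_3, so H_2 ≅ 0.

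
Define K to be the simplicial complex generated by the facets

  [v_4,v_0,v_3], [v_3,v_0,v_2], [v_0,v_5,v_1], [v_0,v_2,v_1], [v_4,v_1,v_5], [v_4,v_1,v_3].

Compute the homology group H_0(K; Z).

H_0 ≅ Z.

Order the vertices as v_0 < v_1 < v_2 < v_3 < v_4 < v_5. Listing each simplex with vertices in this order, K has dimension 2 with simplices:

  0-simplices (6): [v_0], [v_1], [v_2], [v_3], [v_4], [v_5]
  1-simplices (12): [v_0,v_1], [v_0,v_2], [v_0,v_3], [v_0,v_4], [v_0,v_5], [v_1,v_2], [v_1,v_3], [v_1,v_4], [v_1,v_5], [v_2,v_3], [v_3,v_4], [v_4,v_5]
  2-simplices (6): [v_0,v_1,v_2], [v_0,v_1,v_5], [v_0,v_2,v_3], [v_0,v_3,v_4], [v_1,v_3,v_4], [v_1,v_4,v_5]

Hence C_0 ≅ Z^6, C_1 ≅ Z^12, C_2 ≅ Z^6.

∂_1: C_1 → C_0 is given by ∂[p,q] = [q] − [p]. For instance
  ∂[v_1,v_2] = [v_2] − [v_1].
This gives a 6×12 integer matrix of rank 5; reducing to Smith normal form yields diagonal entries (1,1,1,1,1).

Boundary ∂_2: C_2 → C_1 acts by ∂[p,q,r] = [q,r] − [p,r] + [p,q]. For instance
  ∂[v_0,v_1,v_2] = [v_1,v_2] − [v_0,v_2] + [v_0,v_1],
  ∂[v_0,v_3,v_4] = [v_3,v_4] − [v_0,v_4] + [v_0,v_3].
This gives a 12×6 integer matrix of rank 6; reducing to Smith normal form yields diagonal entries (1,1,1,1,1,1).

Now H_k = ker ∂_k / im ∂_{k+1}, so:

  H_0: rank C_0 − rank ∂_1 = 6 − 5 = 1, and the invariant factors of ∂_1 are all 1, so H_0 ≅ Z.

(K is a triangulation of the cylinder S^1 x I.)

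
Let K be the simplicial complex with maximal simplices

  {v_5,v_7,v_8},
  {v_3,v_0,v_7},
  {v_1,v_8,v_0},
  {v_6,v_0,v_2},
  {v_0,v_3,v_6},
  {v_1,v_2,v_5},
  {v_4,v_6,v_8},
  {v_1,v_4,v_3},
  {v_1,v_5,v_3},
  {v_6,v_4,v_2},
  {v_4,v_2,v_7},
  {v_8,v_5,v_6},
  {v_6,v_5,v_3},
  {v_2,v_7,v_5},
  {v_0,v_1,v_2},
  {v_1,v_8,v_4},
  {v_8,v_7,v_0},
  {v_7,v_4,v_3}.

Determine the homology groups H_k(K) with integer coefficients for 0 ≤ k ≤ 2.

K has 9 vertices, 27 edges, 18 triangles.
rank ∂_0 = 0, rank ∂_1 = 8 ⇒ b_0 = 9 − 0 − 8 = 1; all invariant factors of ∂_1 are 1 so no torsion. So H_0 ≅ Z.
rank ∂_1 = 8, rank ∂_2 = 17 ⇒ b_1 = 27 − 8 − 17 = 2; all invariant factors of ∂_2 are 1 so no torsion. So H_1 ≅ Z^2.
rank ∂_2 = 17, rank ∂_3 = 0 ⇒ b_2 = 18 − 17 − 0 = 1. So H_2 ≅ Z.

H_0 = Z,  H_1 = Z^2,  H_2 = Z.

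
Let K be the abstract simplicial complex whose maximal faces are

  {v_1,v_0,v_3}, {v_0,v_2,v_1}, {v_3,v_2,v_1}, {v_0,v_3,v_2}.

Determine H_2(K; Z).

K has 4 vertices, 6 edges, 4 triangles.
rank ∂_2 = 3, rank ∂_3 = 0 ⇒ b_2 = 4 − 3 − 0 = 1. So H_2 = Z.

H_2 ≅ Z.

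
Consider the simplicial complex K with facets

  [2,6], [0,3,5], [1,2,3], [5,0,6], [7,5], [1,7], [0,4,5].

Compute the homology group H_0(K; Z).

Order the vertices as 0 < 1 < 2 < 3 < 4 < 5 < 6 < 7. Listing each simplex with vertices in this order, K has dimension 2 with simplices:

  0-simplices (8): [0], [1], [2], [3], [4], [5], [6], [7]
  1-simplices (13): [0,3], [0,4], [0,5], [0,6], [1,2], [1,3], [1,7], [2,3], [2,6], [3,5], [4,5], [5,6], [5,7]
  2-simplices (4): [0,3,5], [0,4,5], [0,5,6], [1,2,3]

so the chain groups are C_0 ≅ Z^8, C_1 ≅ Z^13, C_2 ≅ Z^4.

∂_1: C_1 → C_0 is given by ∂[p,q] = [q] − [p]. For instance
  ∂[2,3] = [3] − [2].
As a 8×13 matrix over Z this has rank 7, with invariant factors (1,1,1,1,1,1,1).

Boundary ∂_2: C_2 → C_1 acts by ∂[p,q,r] = [q,r] − [p,r] + [p,q]. For instance
  ∂[1,2,3] = [2,3] − [1,3] + [1,2],
  ∂[0,5,6] = [5,6] − [0,6] + [0,5].
The resulting 13×4 matrix has rank 4, and its Smith normal form has invariant factors (1,1,1,1).

Now H_k = ker ∂_k / im ∂_{k+1}, so:

  H_0: rank C_0 − rank ∂_1 = 8 − 7 = 1, and the invariant factors of ∂_1 are all 1, so H_0 = Z.

H_0 = Z.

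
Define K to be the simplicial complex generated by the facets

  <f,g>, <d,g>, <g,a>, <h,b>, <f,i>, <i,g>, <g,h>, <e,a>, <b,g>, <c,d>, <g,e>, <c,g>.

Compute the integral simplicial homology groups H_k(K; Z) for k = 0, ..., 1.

We work with the vertex ordering a < b < c < d < e < f < g < h < i. The simplices of K, each written with vertices in increasing order, are:

  0-simplices (9): a, b, c, d, e, f, g, h, i
  1-simplices (12): ae, ag, bg, bh, cd, cg, dg, eg, fg, fi, gh, gi

giving chain groups C_0 ≅ Z^9, C_1 ≅ Z^12.

∂_1: C_1 → C_0 maps an edge to its endpoints' difference, ∂[p,q] = q − p. For instance
  ∂bh = h − b.
This gives a 9×12 integer matrix of rank 8; reducing to Smith normal form yields diagonal entries (1,1,1,1,1,1,1,1).

Computing H_k = (kernel of ∂_k) / (image of ∂_{k+1}):

  H_0: rank C_0 − rank ∂_1 = 9 − 8 = 1, and the invariant factors of ∂_1 are all 1, so H_0 ≅ Z.
  H_1: rank ker ∂_1 − rank ∂_2 = (12 − 8) − 0 = 4, and there is no ∂_2, so H_1 ≅ Z^4.

H_0 ≅ Z,  H_1 ≅ Z^4.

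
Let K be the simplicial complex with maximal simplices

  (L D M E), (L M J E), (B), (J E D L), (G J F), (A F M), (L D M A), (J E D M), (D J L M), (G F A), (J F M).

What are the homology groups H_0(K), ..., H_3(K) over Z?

Order the vertices as A < B < D < E < F < G < J < L < M. Listing each simplex with vertices in this order, K has dimension 3 with simplices:

  0-simplices (9): A, B, D, E, F, G, J, L, M
  1-simplices (19): AD, AF, AG, AL, AM, DE, DJ, DL, DM, EJ, EL, EM, FG, FJ, FM, GJ, JL, JM, LM
  2-simplices (17): ADL, ADM, AFG, AFM, ALM, DEJ, DEL, DEM, DJL, DJM, DLM, EJL, EJM, ELM, FGJ, FJM, JLM
  3-simplices (6): ADLM, DEJL, DEJM, DELM, DJLM, EJLM

so the chain groups are C_0 ≅ Z^9, C_1 ≅ Z^19, C_2 ≅ Z^17, C_3 ≅ Z^6.

The boundary map ∂_1: C_1 → C_0 sends each edge [p,q] (with p < q) to q − p.
This gives a 9×19 integer matrix of rank 7; reducing to Smith normal form yields diagonal entries (1,1,1,1,1,1,1).

The boundary map ∂_2: C_2 → C_1 acts by ∂[p,q,r] = [q,r] − [p,r] + [p,q]. For instance
  ∂EJM = JM − EM + EJ,
  ∂DEM = EM − DM + DE.
As a 19×17 matrix over Z this has rank 12, with invariant factors (1,1,1,1,1,1,1,1,1,1,1,1).

The boundary map ∂_3: C_3 → C_2 sends each 3-simplex σ to the alternating sum Σ_i (−1)^i (σ with its i-th vertex removed). For instance
  ∂DELM = ELM − DLM + DEM − DEL,
  ∂EJLM = JLM − ELM + EJM − EJL.
This gives a 17×6 integer matrix of rank 5; reducing to Smith normal form yields diagonal entries (1,1,1,1,1).

Computing H_k = (kernel of ∂_k) / (image of ∂_{k+1}):

  H_0: rank C_0 − rank ∂_1 = 9 − 7 = 2, and the invariant factors of ∂_1 are all 1, so H_0 ≅ Z^2.
  H_1: rank ker ∂_1 − rank ∂_2 = (19 − 7) − 12 = 0, and the invariant factors of ∂_2 are all 1, so H_1 ≅ 0.
  H_2: rank ker ∂_2 − rank ∂_3 = (17 − 12) − 5 = 0, and the invariant factors of ∂_3 are all 1, so H_2 ≅ 0.
  H_3: rank ker ∂_3 − rank ∂_4 = (6 − 5) − 0 = 1, and there is no ∂_4, so H_3 ≅ Z.

H_0 = Z^2,  H_1 = 0,  H_2 = 0,  H_3 = Z.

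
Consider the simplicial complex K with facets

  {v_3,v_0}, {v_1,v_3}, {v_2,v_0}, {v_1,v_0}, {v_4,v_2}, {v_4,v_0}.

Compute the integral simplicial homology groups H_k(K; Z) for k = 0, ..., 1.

H_0 ≅ Z,  H_1 ≅ Z^2.

K has 5 vertices, 6 edges.
rank ∂_0 = 0, rank ∂_1 = 4 ⇒ b_0 = 5 − 0 − 4 = 1; all invariant factors of ∂_1 are 1 so no torsion. So H_0 ≅ Z.
rank ∂_1 = 4, rank ∂_2 = 0 ⇒ b_1 = 6 − 4 − 0 = 2. So H_1 ≅ Z^2.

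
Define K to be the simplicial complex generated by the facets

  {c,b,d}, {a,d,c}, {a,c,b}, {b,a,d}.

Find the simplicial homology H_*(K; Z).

H_0 = Z,  H_1 = 0,  H_2 = Z.

Take the total order a < b < c < d on the vertex set. Then K (dimension 2) consists of the simplices:

  0-simplices (4): a, b, c, d
  1-simplices (6): ab, ac, ad, bc, bd, cd
  2-simplices (4): abc, abd, acd, bcd

Hence C_0 ≅ Z^4, C_1 ≅ Z^6, C_2 ≅ Z^4.

Boundary ∂_1: C_1 → C_0 sends each edge [p,q] (with p < q) to q − p.
This gives a 4×6 integer matrix of rank 3; reducing to Smith normal form yields diagonal entries (1,1,1).

∂_2: C_2 → C_1 acts by ∂[p,q,r] = [q,r] − [p,r] + [p,q]. For instance
  ∂abc = bc − ac + ab,
  ∂abd = bd − ad + ab.
This gives a 6×4 integer matrix of rank 3; reducing to Smith normal form yields diagonal entries (1,1,1).

Computing H_k = (kernel of ∂_k) / (image of ∂_{k+1}):

  H_0: rank C_0 − rank ∂_1 = 4 − 3 = 1, and the invariant factors of ∂_1 are all 1, so H_0 ≅ Z.
  H_1: rank ker ∂_1 − rank ∂_2 = (6 − 3) − 3 = 0, and the invariant factors of ∂_2 are all 1, so H_1 ≅ 0.
  H_2: rank ker ∂_2 − rank ∂_3 = (4 − 3) − 0 = 1, and there is no ∂_3, so H_2 ≅ Z.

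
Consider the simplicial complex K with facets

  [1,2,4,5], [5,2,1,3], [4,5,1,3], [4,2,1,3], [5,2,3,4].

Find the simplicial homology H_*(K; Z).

Order the vertices as 1 < 2 < 3 < 4 < 5. Listing each simplex with vertices in this order, K has dimension 3 with simplices:

  0-simplices (5): [1], [2], [3], [4], [5]
  1-simplices (10): [1,2], [1,3], [1,4], [1,5], [2,3], [2,4], [2,5], [3,4], [3,5], [4,5]
  2-simplices (10): [1,2,3], [1,2,4], [1,2,5], [1,3,4], [1,3,5], [1,4,5], [2,3,4], [2,3,5], [2,4,5], [3,4,5]
  3-simplices (5): [1,2,3,4], [1,2,3,5], [1,2,4,5], [1,3,4,5], [2,3,4,5]

so the chain groups are C_0 ≅ Z^5, C_1 ≅ Z^10, C_2 ≅ Z^10, C_3 ≅ Z^5.

∂_1: C_1 → C_0 sends each edge [p,q] (with p < q) to q − p.
As a 5×10 matrix over Z this has rank 4, with invariant factors (1,1,1,1).

The boundary map ∂_2: C_2 → C_1 acts by ∂[p,q,r] = [q,r] − [p,r] + [p,q]. For instance
  ∂[1,2,3] = [2,3] − [1,3] + [1,2],
  ∂[1,3,5] = [3,5] − [1,5] + [1,3].
This gives a 10×10 integer matrix of rank 6; reducing to Smith normal form yields diagonal entries (1,1,1,1,1,1).

The boundary map ∂_3: C_3 → C_2 sends each 3-simplex σ to the alternating sum Σ_i (−1)^i (σ with its i-th vertex removed). For instance
  ∂[1,2,3,5] = [2,3,5] − [1,3,5] + [1,2,5] − [1,2,3],
  ∂[2,3,4,5] = [3,4,5] − [2,4,5] + [2,3,5] − [2,3,4].
The 10×5 boundary matrix has rank 4 and Smith normal form diag(1,1,1,1).

Now H_k = ker ∂_k / im ∂_{k+1}, so:

  H_0: rank C_0 − rank ∂_1 = 5 − 4 = 1, and the invariant factors of ∂_1 are all 1, so H_0 = Z.
  H_1: rank ker ∂_1 − rank ∂_2 = (10 − 4) − 6 = 0, and the invariant factors of ∂_2 are all 1, so H_1 = 0.
  H_2: rank ker ∂_2 − rank ∂_3 = (10 − 6) − 4 = 0, and the invariant factors of ∂_3 are all 1, so H_2 = 0.
  H_3: rank ker ∂_3 − rank ∂_4 = (5 − 4) − 0 = 1, and there is no ∂_4, so H_3 = Z.

H_0 = Z,  H_1 = 0,  H_2 = 0,  H_3 = Z.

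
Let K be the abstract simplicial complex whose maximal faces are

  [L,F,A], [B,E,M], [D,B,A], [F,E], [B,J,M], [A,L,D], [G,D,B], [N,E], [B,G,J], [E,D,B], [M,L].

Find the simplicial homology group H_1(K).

H_1 ≅ Z^2.

Take the total order A < B < D < E < F < G < J < L < M < N on the vertex set. Then K (dimension 2) consists of the simplices:

  0-simplices (10): A, B, D, E, F, G, J, L, M, N
  1-simplices (19): AB, AD, AF, AL, BD, BE, BG, BJ, BM, DE, DG, DL, EF, EM, EN, FL, GJ, JM, LM
  2-simplices (8): ABD, ADL, AFL, BDE, BDG, BEM, BGJ, BJM

giving chain groups C_0 ≅ Z^10, C_1 ≅ Z^19, C_2 ≅ Z^8.

∂_1: C_1 → C_0 maps an edge to its endpoints' difference, ∂[p,q] = q − p. For instance
  ∂BD = D − B.
This gives a 10×19 integer matrix of rank 9; reducing to Smith normal form yields diagonal entries (1,1,1,1,1,1,1,1,1).

Boundary ∂_2: C_2 → C_1 sends each 2-simplex [p,q,r] to [q,r] − [p,r] + [p,q]. For instance
  ∂BEM = EM − BM + BE,
  ∂BDG = DG − BG + BD.
The 19×8 boundary matrix has rank 8 and Smith normal form diag(1,1,1,1,1,1,1,1).

From H_k ≅ ker(∂_k) / im(∂_{k+1}) we obtain:

  H_1: rank ker ∂_1 − rank ∂_2 = (19 − 9) − 8 = 2, and the invariant factors of ∂_2 are all 1, so H_1 = Z^2.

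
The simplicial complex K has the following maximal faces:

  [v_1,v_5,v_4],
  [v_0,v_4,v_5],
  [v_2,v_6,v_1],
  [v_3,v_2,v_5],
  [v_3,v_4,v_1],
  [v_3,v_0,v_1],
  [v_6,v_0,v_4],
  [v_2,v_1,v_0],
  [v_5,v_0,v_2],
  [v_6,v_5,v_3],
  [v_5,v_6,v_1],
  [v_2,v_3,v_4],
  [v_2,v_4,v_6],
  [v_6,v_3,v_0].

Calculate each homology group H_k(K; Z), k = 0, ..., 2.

We work with the vertex ordering v_0 < v_1 < v_2 < v_3 < v_4 < v_5 < v_6. The simplices of K, each written with vertices in increasing order, are:

  0-simplices (7): [v_0], [v_1], [v_2], [v_3], [v_4], [v_5], [v_6]
  1-simplices (21): (21 of them)
  2-simplices (14): (14 of them)

giving chain groups C_0 ≅ Z^7, C_1 ≅ Z^21, C_2 ≅ Z^14.

∂_1: C_1 → C_0 sends each edge [p,q] (with p < q) to q − p.
The 7×21 boundary matrix has rank 6 and Smith normal form diag(1,1,1,1,1,1).

∂_2: C_2 → C_1 acts by ∂[p,q,r] = [q,r] − [p,r] + [p,q]. For instance
  ∂[v_0,v_1,v_3] = [v_1,v_3] − [v_0,v_3] + [v_0,v_1],
  ∂[v_0,v_2,v_5] = [v_2,v_5] − [v_0,v_5] + [v_0,v_2].
As a 21×14 matrix over Z this has rank 13, with invariant factors (1,1,1,1,1,1,1,1,1,1,1,1,1).

Reading off H_k = ker ∂_k / im ∂_{k+1}:

  H_0: rank C_0 − rank ∂_1 = 7 − 6 = 1, and the invariant factors of ∂_1 are all 1, so H_0 ≅ Z.
  H_1: rank ker ∂_1 − rank ∂_2 = (21 − 6) − 13 = 2, and the invariant factors of ∂_2 are all 1, so H_1 ≅ Z^2.
  H_2: rank ker ∂_2 − rank ∂_3 = (14 − 13) − 0 = 1, and there is no ∂_3, so H_2 ≅ Z.

As a check, the Euler characteristic is 7 − 21 + 14 = 0, which agrees with 1 − 2 + 1 = 0.

H_0 = Z,  H_1 = Z^2,  H_2 = Z.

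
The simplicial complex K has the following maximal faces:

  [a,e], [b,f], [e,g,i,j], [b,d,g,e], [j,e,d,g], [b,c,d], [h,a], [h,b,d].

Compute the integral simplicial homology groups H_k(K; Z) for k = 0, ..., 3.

H_0 = Z,  H_1 = Z,  H_2 = 0,  H_3 = 0.

We work with the vertex ordering a < b < c < d < e < f < g < h < i < j. The simplices of K, each written with vertices in increasing order, are:

  0-simplices (10): a, b, c, d, e, f, g, h, i, j
  1-simplices (19): ae, ah, bc, bd, be, bf, bg, bh, cd, de, dg, dh, dj, eg, ei, ej, gi, gj, ij
  2-simplices (12): bcd, bde, bdg, bdh, beg, deg, dej, dgj, egi, egj, eij, gij
  3-simplices (3): bdeg, degj, egij

giving chain groups C_0 ≅ Z^10, C_1 ≅ Z^19, C_2 ≅ Z^12, C_3 ≅ Z^3.

∂_1: C_1 → C_0 is given by ∂[p,q] = [q] − [p].
As a 10×19 matrix over Z this has rank 9, with invariant factors (1,1,1,1,1,1,1,1,1).

The boundary map ∂_2: C_2 → C_1 acts by ∂[p,q,r] = [q,r] − [p,r] + [p,q]. For instance
  ∂bde = de − be + bd,
  ∂beg = eg − bg + be.
The resulting 19×12 matrix has rank 9, and its Smith normal form has invariant factors (1,1,1,1,1,1,1,1,1).

The boundary map ∂_3: C_3 → C_2 sends each 3-simplex σ to the alternating sum Σ_i (−1)^i (σ with its i-th vertex removed). For instance
  ∂degj = egj − dgj + dej − deg,
  ∂bdeg = deg − beg + bdg − bde.
As a 12×3 matrix over Z this has rank 3, with invariant factors (1,1,1).

Now H_k = ker ∂_k / im ∂_{k+1}, so:

  H_0: rank C_0 − rank ∂_1 = 10 − 9 = 1, and the invariant factors of ∂_1 are all 1, so H_0 ≅ Z.
  H_1: rank ker ∂_1 − rank ∂_2 = (19 − 9) − 9 = 1, and the invariant factors of ∂_2 are all 1, so H_1 ≅ Z.
  H_2: rank ker ∂_2 − rank ∂_3 = (12 − 9) − 3 = 0, and the invariant factors of ∂_3 are all 1, so H_2 ≅ 0.
  H_3: rank ker ∂_3 − rank ∂_4 = (3 − 3) − 0 = 0, and there is no ∂_4, so H_3 ≅ 0.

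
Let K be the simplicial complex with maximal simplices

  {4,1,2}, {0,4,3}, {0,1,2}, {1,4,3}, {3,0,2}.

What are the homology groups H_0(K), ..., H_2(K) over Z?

We work with the vertex ordering 0 < 1 < 2 < 3 < 4. The simplices of K, each written with vertices in increasing order, are:

  0-simplices (5): [0], [1], [2], [3], [4]
  1-simplices (10): [0,1], [0,2], [0,3], [0,4], [1,2], [1,3], [1,4], [2,3], [2,4], [3,4]
  2-simplices (5): [0,1,2], [0,2,3], [0,3,4], [1,2,4], [1,3,4]

Hence C_0 ≅ Z^5, C_1 ≅ Z^10, C_2 ≅ Z^5.

∂_1: C_1 → C_0 sends each edge [p,q] (with p < q) to q − p. For instance
  ∂[0,1] = [1] − [0].
The resulting 5×10 matrix has rank 4, and its Smith normal form has invariant factors (1,1,1,1).

Boundary ∂_2: C_2 → C_1 acts by ∂[p,q,r] = [q,r] − [p,r] + [p,q]. For instance
  ∂[1,2,4] = [2,4] − [1,4] + [1,2],
  ∂[0,2,3] = [2,3] − [0,3] + [0,2].
The resulting 10×5 matrix has rank 5, and its Smith normal form has invariant factors (1,1,1,1,1).

Reading off H_k = ker ∂_k / im ∂_{k+1}:

  H_0: rank C_0 − rank ∂_1 = 5 − 4 = 1, and the invariant factors of ∂_1 are all 1, so H_0 = Z.
  H_1: rank ker ∂_1 − rank ∂_2 = (10 − 4) − 5 = 1, and the invariant factors of ∂_2 are all 1, so H_1 = Z.
  H_2: rank ker ∂_2 − rank ∂_3 = (5 − 5) − 0 = 0, and there is no ∂_3, so H_2 = 0.

As a check, the Euler characteristic is 5 − 10 + 5 = 0, which agrees with 1 − 1 + 0 = 0.

H_0 = Z,  H_1 = Z,  H_2 = 0.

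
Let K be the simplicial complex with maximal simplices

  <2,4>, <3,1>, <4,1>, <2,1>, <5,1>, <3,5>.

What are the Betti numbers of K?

b_0 = 1, b_1 = 2.

Order the vertices as 1 < 2 < 3 < 4 < 5. Listing each simplex with vertices in this order, K has dimension 1 with simplices:

  0-simplices (5): [1], [2], [3], [4], [5]
  1-simplices (6): [1,2], [1,3], [1,4], [1,5], [2,4], [3,5]

Hence C_0 ≅ Z^5, C_1 ≅ Z^6.

Boundary ∂_1: C_1 → C_0 sends each edge [p,q] (with p < q) to q − p.
This gives a 5×6 integer matrix of rank 4; reducing to Smith normal form yields diagonal entries (1,1,1,1).

Reading off H_k = ker ∂_k / im ∂_{k+1}:

  H_0: rank C_0 − rank ∂_1 = 5 − 4 = 1, and the invariant factors of ∂_1 are all 1, so H_0 = Z.
  H_1: rank ker ∂_1 − rank ∂_2 = (6 − 4) − 0 = 2, and there is no ∂_2, so H_1 = Z^2.

As a check, the Euler characteristic is 5 − 6 = -1, which agrees with 1 − 2 = -1.

Hence the Betti numbers are b_0 = 1, b_1 = 2.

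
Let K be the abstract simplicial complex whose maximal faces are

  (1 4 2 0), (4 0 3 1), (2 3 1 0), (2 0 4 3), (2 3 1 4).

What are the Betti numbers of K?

b_0 = 1, b_1 = 0, b_2 = 0, b_3 = 1.

Order the vertices as 0 < 1 < 2 < 3 < 4. Listing each simplex with vertices in this order, K has dimension 3 with simplices:

  0-simplices (5): [0], [1], [2], [3], [4]
  1-simplices (10): [0,1], [0,2], [0,3], [0,4], [1,2], [1,3], [1,4], [2,3], [2,4], [3,4]
  2-simplices (10): [0,1,2], [0,1,3], [0,1,4], [0,2,3], [0,2,4], [0,3,4], [1,2,3], [1,2,4], [1,3,4], [2,3,4]
  3-simplices (5): [0,1,2,3], [0,1,2,4], [0,1,3,4], [0,2,3,4], [1,2,3,4]

so the chain groups are C_0 ≅ Z^5, C_1 ≅ Z^10, C_2 ≅ Z^10, C_3 ≅ Z^5.

The boundary map ∂_1: C_1 → C_0 is given by ∂[p,q] = [q] − [p].
As a 5×10 matrix over Z this has rank 4, with invariant factors (1,1,1,1).

Boundary ∂_2: C_2 → C_1 maps a triangle to the signed sum of its edges. For instance
  ∂[0,3,4] = [3,4] − [0,4] + [0,3],
  ∂[0,2,4] = [2,4] − [0,4] + [0,2].
As a 10×10 matrix over Z this has rank 6, with invariant factors (1,1,1,1,1,1).

∂_3: C_3 → C_2 sends each 3-simplex σ to the alternating sum Σ_i (−1)^i (σ with its i-th vertex removed). For instance
  ∂[0,1,3,4] = [1,3,4] − [0,3,4] + [0,1,4] − [0,1,3],
  ∂[0,1,2,3] = [1,2,3] − [0,2,3] + [0,1,3] − [0,1,2].
As a 10×5 matrix over Z this has rank 4, with invariant factors (1,1,1,1).

Now H_k = ker ∂_k / im ∂_{k+1}, so:

  H_0: rank C_0 − rank ∂_1 = 5 − 4 = 1, and the invariant factors of ∂_1 are all 1, so H_0 ≅ Z.
  H_1: rank ker ∂_1 − rank ∂_2 = (10 − 4) − 6 = 0, and the invariant factors of ∂_2 are all 1, so H_1 ≅ 0.
  H_2: rank ker ∂_2 − rank ∂_3 = (10 − 6) − 4 = 0, and the invariant factors of ∂_3 are all 1, so H_2 ≅ 0.
  H_3: rank ker ∂_3 − rank ∂_4 = (5 − 4) − 0 = 1, and there is no ∂_4, so H_3 ≅ Z.

Hence the Betti numbers are b_0 = 1, b_1 = 0, b_2 = 0, b_3 = 1.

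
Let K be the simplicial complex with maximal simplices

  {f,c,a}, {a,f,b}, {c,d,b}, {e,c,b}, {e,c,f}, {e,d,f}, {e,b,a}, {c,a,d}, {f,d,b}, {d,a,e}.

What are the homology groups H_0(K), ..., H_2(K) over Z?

Order the vertices as a < b < c < d < e < f. Listing each simplex with vertices in this order, K has dimension 2 with simplices:

  0-simplices (6): a, b, c, d, e, f
  1-simplices (15): ab, ac, ad, ae, af, bc, bd, be, bf, cd, ce, cf, de, df, ef
  2-simplices (10): abe, abf, acd, acf, ade, bcd, bce, bdf, cef, def

giving chain groups C_0 ≅ Z^6, C_1 ≅ Z^15, C_2 ≅ Z^10.

The boundary map ∂_1: C_1 → C_0 sends each edge [p,q] (with p < q) to q − p. For instance
  ∂ad = d − a.
The resulting 6×15 matrix has rank 5, and its Smith normal form has invariant factors (1,1,1,1,1).

The boundary map ∂_2: C_2 → C_1 sends each 2-simplex [p,q,r] to [q,r] − [p,r] + [p,q]. For instance
  ∂acd = cd − ad + ac,
  ∂abf = bf − af + ab.
The 15×10 boundary matrix has rank 10 and Smith normal form diag(1,1,1,1,1,1,1,1,1,2).

From H_k ≅ ker(∂_k) / im(∂_{k+1}) we obtain:

  H_0: rank C_0 − rank ∂_1 = 6 − 5 = 1, and the invariant factors of ∂_1 are all 1, so H_0 ≅ Z.
  H_1: rank ker ∂_1 − rank ∂_2 = (15 − 5) − 10 = 0, and ∂_2 has invariant factor 2 > 1, so H_1 ≅ Z/2Z.
  H_2: rank ker ∂_2 − rank ∂_3 = (10 − 10) − 0 = 0, and there is no ∂_3, so H_2 ≅ 0.

H_0 = Z,  H_1 = Z/2Z,  H_2 = 0.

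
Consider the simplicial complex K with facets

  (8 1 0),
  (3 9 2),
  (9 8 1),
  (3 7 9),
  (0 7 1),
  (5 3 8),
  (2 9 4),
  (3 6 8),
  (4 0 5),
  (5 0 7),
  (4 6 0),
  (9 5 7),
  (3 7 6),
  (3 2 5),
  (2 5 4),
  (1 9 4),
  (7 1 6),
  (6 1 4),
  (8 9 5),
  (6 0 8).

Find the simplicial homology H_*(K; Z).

Order the vertices as 0 < 1 < 2 < 3 < 4 < 5 < 6 < 7 < 8 < 9. Listing each simplex with vertices in this order, K has dimension 2 with simplices:

  0-simplices (10): [0], [1], [2], [3], [4], [5], [6], [7], [8], [9]
  1-simplices (30): (30 of them)
  2-simplices (20): (20 of them)

Hence C_0 ≅ Z^10, C_1 ≅ Z^30, C_2 ≅ Z^20.

∂_1: C_1 → C_0 sends each edge [p,q] (with p < q) to q − p.
The 10×30 boundary matrix has rank 9 and Smith normal form diag(1,1,1,1,1,1,1,1,1).

Boundary ∂_2: C_2 → C_1 sends each 2-simplex [p,q,r] to [q,r] − [p,r] + [p,q]. For instance
  ∂[5,8,9] = [8,9] − [5,9] + [5,8],
  ∂[2,3,5] = [3,5] − [2,5] + [2,3].
The resulting 30×20 matrix has rank 20, and its Smith normal form has invariant factors (1,1,1,1,1,1,1,1,1,1,1,1,1,1,1,1,1,1,1,2).

Reading off H_k = ker ∂_k / im ∂_{k+1}:

  H_0: rank C_0 − rank ∂_1 = 10 − 9 = 1, and the invariant factors of ∂_1 are all 1, so H_0 = Z.
  H_1: rank ker ∂_1 − rank ∂_2 = (30 − 9) − 20 = 1, and ∂_2 has invariant factor 2 > 1, so H_1 = Z ⊕ Z/2Z.
  H_2: rank ker ∂_2 − rank ∂_3 = (20 − 20) − 0 = 0, and there is no ∂_3, so H_2 = 0.

H_0 ≅ Z,  H_1 ≅ Z ⊕ Z/2Z,  H_2 = 0.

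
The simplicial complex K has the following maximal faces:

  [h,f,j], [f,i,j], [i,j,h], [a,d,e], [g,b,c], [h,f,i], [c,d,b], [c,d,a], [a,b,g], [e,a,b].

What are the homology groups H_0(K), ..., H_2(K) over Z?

H_0 ≅ Z^2,  H_1 ≅ Z,  H_2 ≅ Z.

Fix the vertex order a < b < c < d < e < f < g < h < i < j and write every simplex with vertices in increasing order. Then dim K = 2 and the simplices of K are:

  0-simplices (10): a, b, c, d, e, f, g, h, i, j
  1-simplices (18): ab, ac, ad, ae, ag, bc, bd, be, bg, cd, cg, de, fh, fi, fj, hi, hj, ij
  2-simplices (10): abe, abg, acd, ade, bcd, bcg, fhi, fhj, fij, hij

Hence C_0 ≅ Z^10, C_1 ≅ Z^18, C_2 ≅ Z^10.

The boundary map ∂_1: C_1 → C_0 sends each edge [p,q] (with p < q) to q − p. For instance
  ∂bg = g − b.
This gives a 10×18 integer matrix of rank 8; reducing to Smith normal form yields diagonal entries (1,1,1,1,1,1,1,1).

The boundary map ∂_2: C_2 → C_1 maps a triangle to the signed sum of its edges. For instance
  ∂fij = ij − fj + fi,
  ∂abg = bg − ag + ab.
As a 18×10 matrix over Z this has rank 9, with invariant factors (1,1,1,1,1,1,1,1,1).

Reading off H_k = ker ∂_k / im ∂_{k+1}:

  H_0: rank C_0 − rank ∂_1 = 10 − 8 = 2, and the invariant factors of ∂_1 are all 1, so H_0 = Z^2.
  H_1: rank ker ∂_1 − rank ∂_2 = (18 − 8) − 9 = 1, and the invariant factors of ∂_2 are all 1, so H_1 = Z.
  H_2: rank ker ∂_2 − rank ∂_3 = (10 − 9) − 0 = 1, and there is no ∂_3, so H_2 = Z.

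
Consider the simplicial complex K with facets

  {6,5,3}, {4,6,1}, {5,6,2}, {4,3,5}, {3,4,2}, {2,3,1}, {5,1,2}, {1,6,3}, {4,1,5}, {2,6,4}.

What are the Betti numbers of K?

b_0 = 1, b_1 = 0, b_2 = 0.

We work with the vertex ordering 1 < 2 < 3 < 4 < 5 < 6. The simplices of K, each written with vertices in increasing order, are:

  0-simplices (6): [1], [2], [3], [4], [5], [6]
  1-simplices (15): [1,2], [1,3], [1,4], [1,5], [1,6], [2,3], [2,4], [2,5], [2,6], [3,4], [3,5], [3,6], [4,5], [4,6], [5,6]
  2-simplices (10): [1,2,3], [1,2,5], [1,3,6], [1,4,5], [1,4,6], [2,3,4], [2,4,6], [2,5,6], [3,4,5], [3,5,6]

giving chain groups C_0 ≅ Z^6, C_1 ≅ Z^15, C_2 ≅ Z^10.

The boundary map ∂_1: C_1 → C_0 maps an edge to its endpoints' difference, ∂[p,q] = q − p. For instance
  ∂[2,6] = [6] − [2].
As a 6×15 matrix over Z this has rank 5, with invariant factors (1,1,1,1,1).

Boundary ∂_2: C_2 → C_1 sends each 2-simplex [p,q,r] to [q,r] − [p,r] + [p,q]. For instance
  ∂[2,3,4] = [3,4] − [2,4] + [2,3],
  ∂[1,2,5] = [2,5] − [1,5] + [1,2].
As a 15×10 matrix over Z this has rank 10, with invariant factors (1,1,1,1,1,1,1,1,1,2).

Now H_k = ker ∂_k / im ∂_{k+1}, so:

  H_0: rank C_0 − rank ∂_1 = 6 − 5 = 1, and the invariant factors of ∂_1 are all 1, so H_0 ≅ Z.
  H_1: rank ker ∂_1 − rank ∂_2 = (15 − 5) − 10 = 0, and ∂_2 has invariant factor 2 > 1, so H_1 ≅ Z/2Z.
  H_2: rank ker ∂_2 − rank ∂_3 = (10 − 10) − 0 = 0, and there is no ∂_3, so H_2 ≅ 0.

Hence the Betti numbers are b_0 = 1, b_1 = 0, b_2 = 0.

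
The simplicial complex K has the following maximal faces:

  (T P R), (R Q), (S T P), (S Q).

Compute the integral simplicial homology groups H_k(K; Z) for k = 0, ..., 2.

Take the total order P < Q < R < S < T on the vertex set. Then K (dimension 2) consists of the simplices:

  0-simplices (5): P, Q, R, S, T
  1-simplices (7): PR, PS, PT, QR, QS, RT, ST
  2-simplices (2): PRT, PST

so the chain groups are C_0 ≅ Z^5, C_1 ≅ Z^7, C_2 ≅ Z^2.

∂_1: C_1 → C_0 maps an edge to its endpoints' difference, ∂[p,q] = q − p. For instance
  ∂QR = R − Q.
The 5×7 boundary matrix has rank 4 and Smith normal form diag(1,1,1,1).

Boundary ∂_2: C_2 → C_1 sends each 2-simplex [p,q,r] to [q,r] − [p,r] + [p,q]. For instance
  ∂PRT = RT − PT + PR,
  ∂PST = ST − PT + PS.
This gives a 7×2 integer matrix of rank 2; reducing to Smith normal form yields diagonal entries (1,1).

Reading off H_k = ker ∂_k / im ∂_{k+1}:

  H_0: rank C_0 − rank ∂_1 = 5 − 4 = 1, and the invariant factors of ∂_1 are all 1, so H_0 = Z.
  H_1: rank ker ∂_1 − rank ∂_2 = (7 − 4) − 2 = 1, and the invariant factors of ∂_2 are all 1, so H_1 = Z.
  H_2: rank ker ∂_2 − rank ∂_3 = (2 − 2) − 0 = 0, and there is no ∂_3, so H_2 = 0.

H_0 ≅ Z,  H_1 ≅ Z,  H_2 = 0.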